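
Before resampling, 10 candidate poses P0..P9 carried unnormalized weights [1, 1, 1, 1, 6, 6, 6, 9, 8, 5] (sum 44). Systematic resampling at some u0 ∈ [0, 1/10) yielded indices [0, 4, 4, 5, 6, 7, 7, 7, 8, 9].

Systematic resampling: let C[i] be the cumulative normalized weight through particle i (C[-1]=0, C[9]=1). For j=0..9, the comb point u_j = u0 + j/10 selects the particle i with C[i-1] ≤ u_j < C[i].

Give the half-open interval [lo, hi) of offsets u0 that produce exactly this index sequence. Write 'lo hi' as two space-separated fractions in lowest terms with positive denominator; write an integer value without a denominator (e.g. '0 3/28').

0 1/220

C = [1/44, 1/22, 3/44, 1/11, 5/22, 4/11, 1/2, 31/44, 39/44, 1]
j=0 picked index 0: u0 ∈ [0, 1/44)
j=1 picked index 4: u0 ∈ [-1/110, 7/55)
j=2 picked index 4: u0 ∈ [-6/55, 3/110)
j=3 picked index 5: u0 ∈ [-4/55, 7/110)
j=4 picked index 6: u0 ∈ [-2/55, 1/10)
j=5 picked index 7: u0 ∈ [0, 9/44)
j=6 picked index 7: u0 ∈ [-1/10, 23/220)
j=7 picked index 7: u0 ∈ [-1/5, 1/220)
j=8 picked index 8: u0 ∈ [-21/220, 19/220)
j=9 picked index 9: u0 ∈ [-3/220, 1/10)
intersection: [0, 1/220)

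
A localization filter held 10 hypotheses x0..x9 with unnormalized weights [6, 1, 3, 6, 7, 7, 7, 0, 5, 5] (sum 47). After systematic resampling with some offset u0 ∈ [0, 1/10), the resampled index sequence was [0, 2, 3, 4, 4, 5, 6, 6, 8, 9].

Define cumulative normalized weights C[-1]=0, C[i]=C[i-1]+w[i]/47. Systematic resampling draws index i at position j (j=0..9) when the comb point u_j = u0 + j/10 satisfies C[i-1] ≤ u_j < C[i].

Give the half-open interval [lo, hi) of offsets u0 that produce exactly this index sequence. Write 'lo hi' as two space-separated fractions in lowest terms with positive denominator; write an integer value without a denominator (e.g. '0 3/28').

C = [6/47, 7/47, 10/47, 16/47, 23/47, 30/47, 37/47, 37/47, 42/47, 1]
j=0 picked index 0: u0 ∈ [0, 6/47)
j=1 picked index 2: u0 ∈ [23/470, 53/470)
j=2 picked index 3: u0 ∈ [3/235, 33/235)
j=3 picked index 4: u0 ∈ [19/470, 89/470)
j=4 picked index 4: u0 ∈ [-14/235, 21/235)
j=5 picked index 5: u0 ∈ [-1/94, 13/94)
j=6 picked index 6: u0 ∈ [9/235, 44/235)
j=7 picked index 6: u0 ∈ [-29/470, 41/470)
j=8 picked index 8: u0 ∈ [-3/235, 22/235)
j=9 picked index 9: u0 ∈ [-3/470, 1/10)
intersection: [23/470, 41/470)

23/470 41/470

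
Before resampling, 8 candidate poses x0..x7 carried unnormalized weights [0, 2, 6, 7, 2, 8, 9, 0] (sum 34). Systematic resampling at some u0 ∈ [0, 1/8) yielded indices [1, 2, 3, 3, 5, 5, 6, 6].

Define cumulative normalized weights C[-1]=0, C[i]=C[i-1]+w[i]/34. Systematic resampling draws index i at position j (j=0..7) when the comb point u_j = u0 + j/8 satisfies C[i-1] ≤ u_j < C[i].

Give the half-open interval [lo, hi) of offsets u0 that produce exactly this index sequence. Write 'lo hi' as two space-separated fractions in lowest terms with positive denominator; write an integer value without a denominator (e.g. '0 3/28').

0 1/17

C = [0, 1/17, 4/17, 15/34, 1/2, 25/34, 1, 1]
j=0 picked index 1: u0 ∈ [0, 1/17)
j=1 picked index 2: u0 ∈ [-9/136, 15/136)
j=2 picked index 3: u0 ∈ [-1/68, 13/68)
j=3 picked index 3: u0 ∈ [-19/136, 9/136)
j=4 picked index 5: u0 ∈ [0, 4/17)
j=5 picked index 5: u0 ∈ [-1/8, 15/136)
j=6 picked index 6: u0 ∈ [-1/68, 1/4)
j=7 picked index 6: u0 ∈ [-19/136, 1/8)
intersection: [0, 1/17)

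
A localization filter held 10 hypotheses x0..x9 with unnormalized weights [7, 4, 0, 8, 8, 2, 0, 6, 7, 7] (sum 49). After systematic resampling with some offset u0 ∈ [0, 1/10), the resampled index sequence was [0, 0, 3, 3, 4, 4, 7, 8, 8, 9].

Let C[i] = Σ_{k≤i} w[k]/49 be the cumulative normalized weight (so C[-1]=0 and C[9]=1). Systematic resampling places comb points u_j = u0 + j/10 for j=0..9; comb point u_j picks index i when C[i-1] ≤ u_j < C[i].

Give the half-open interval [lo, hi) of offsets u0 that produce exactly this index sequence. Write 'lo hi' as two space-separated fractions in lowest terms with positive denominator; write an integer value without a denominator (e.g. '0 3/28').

6/245 3/70

C = [1/7, 11/49, 11/49, 19/49, 27/49, 29/49, 29/49, 5/7, 6/7, 1]
j=0 picked index 0: u0 ∈ [0, 1/7)
j=1 picked index 0: u0 ∈ [-1/10, 3/70)
j=2 picked index 3: u0 ∈ [6/245, 46/245)
j=3 picked index 3: u0 ∈ [-37/490, 43/490)
j=4 picked index 4: u0 ∈ [-3/245, 37/245)
j=5 picked index 4: u0 ∈ [-11/98, 5/98)
j=6 picked index 7: u0 ∈ [-2/245, 4/35)
j=7 picked index 8: u0 ∈ [1/70, 11/70)
j=8 picked index 8: u0 ∈ [-3/35, 2/35)
j=9 picked index 9: u0 ∈ [-3/70, 1/10)
intersection: [6/245, 3/70)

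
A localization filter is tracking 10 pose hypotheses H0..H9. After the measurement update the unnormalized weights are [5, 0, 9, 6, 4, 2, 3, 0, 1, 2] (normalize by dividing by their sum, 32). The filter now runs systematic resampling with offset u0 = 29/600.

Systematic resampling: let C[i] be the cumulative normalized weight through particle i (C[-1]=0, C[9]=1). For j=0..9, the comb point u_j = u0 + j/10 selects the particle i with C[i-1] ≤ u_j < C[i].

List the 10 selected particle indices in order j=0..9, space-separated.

C = [5/32, 5/32, 7/16, 5/8, 3/4, 13/16, 29/32, 29/32, 15/16, 1]
j=0: u_0=29/600 ∈ [0, 5/32) → index 0
j=1: u_1=89/600 ∈ [0, 5/32) → index 0
j=2: u_2=149/600 ∈ [5/32, 7/16) → index 2
j=3: u_3=209/600 ∈ [5/32, 7/16) → index 2
j=4: u_4=269/600 ∈ [7/16, 5/8) → index 3
j=5: u_5=329/600 ∈ [7/16, 5/8) → index 3
j=6: u_6=389/600 ∈ [5/8, 3/4) → index 4
j=7: u_7=449/600 ∈ [5/8, 3/4) → index 4
j=8: u_8=509/600 ∈ [13/16, 29/32) → index 6
j=9: u_9=569/600 ∈ [15/16, 1) → index 9

0 0 2 2 3 3 4 4 6 9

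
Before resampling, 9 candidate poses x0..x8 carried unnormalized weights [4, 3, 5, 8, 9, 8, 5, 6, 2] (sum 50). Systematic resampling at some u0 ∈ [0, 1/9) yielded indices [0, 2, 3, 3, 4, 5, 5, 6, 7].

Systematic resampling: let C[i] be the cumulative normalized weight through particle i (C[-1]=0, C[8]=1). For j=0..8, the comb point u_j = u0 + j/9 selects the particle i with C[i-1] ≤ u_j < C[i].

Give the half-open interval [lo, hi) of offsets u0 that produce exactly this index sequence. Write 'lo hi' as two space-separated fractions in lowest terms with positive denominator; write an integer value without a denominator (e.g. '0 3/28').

13/450 14/225

C = [2/25, 7/50, 6/25, 2/5, 29/50, 37/50, 21/25, 24/25, 1]
j=0 picked index 0: u0 ∈ [0, 2/25)
j=1 picked index 2: u0 ∈ [13/450, 29/225)
j=2 picked index 3: u0 ∈ [4/225, 8/45)
j=3 picked index 3: u0 ∈ [-7/75, 1/15)
j=4 picked index 4: u0 ∈ [-2/45, 61/450)
j=5 picked index 5: u0 ∈ [11/450, 83/450)
j=6 picked index 5: u0 ∈ [-13/150, 11/150)
j=7 picked index 6: u0 ∈ [-17/450, 14/225)
j=8 picked index 7: u0 ∈ [-11/225, 16/225)
intersection: [13/450, 14/225)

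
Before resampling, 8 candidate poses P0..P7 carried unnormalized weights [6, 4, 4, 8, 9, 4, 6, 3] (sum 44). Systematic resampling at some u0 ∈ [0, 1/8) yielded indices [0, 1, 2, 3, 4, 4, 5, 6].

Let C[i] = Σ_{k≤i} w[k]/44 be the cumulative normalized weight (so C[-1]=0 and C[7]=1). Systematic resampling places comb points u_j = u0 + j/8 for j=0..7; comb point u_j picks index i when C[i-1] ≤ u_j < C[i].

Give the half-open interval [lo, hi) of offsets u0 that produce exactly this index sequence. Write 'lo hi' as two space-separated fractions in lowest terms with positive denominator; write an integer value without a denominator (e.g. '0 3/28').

C = [3/22, 5/22, 7/22, 1/2, 31/44, 35/44, 41/44, 1]
j=0 picked index 0: u0 ∈ [0, 3/22)
j=1 picked index 1: u0 ∈ [1/88, 9/88)
j=2 picked index 2: u0 ∈ [-1/44, 3/44)
j=3 picked index 3: u0 ∈ [-5/88, 1/8)
j=4 picked index 4: u0 ∈ [0, 9/44)
j=5 picked index 4: u0 ∈ [-1/8, 7/88)
j=6 picked index 5: u0 ∈ [-1/22, 1/22)
j=7 picked index 6: u0 ∈ [-7/88, 5/88)
intersection: [1/88, 1/22)

1/88 1/22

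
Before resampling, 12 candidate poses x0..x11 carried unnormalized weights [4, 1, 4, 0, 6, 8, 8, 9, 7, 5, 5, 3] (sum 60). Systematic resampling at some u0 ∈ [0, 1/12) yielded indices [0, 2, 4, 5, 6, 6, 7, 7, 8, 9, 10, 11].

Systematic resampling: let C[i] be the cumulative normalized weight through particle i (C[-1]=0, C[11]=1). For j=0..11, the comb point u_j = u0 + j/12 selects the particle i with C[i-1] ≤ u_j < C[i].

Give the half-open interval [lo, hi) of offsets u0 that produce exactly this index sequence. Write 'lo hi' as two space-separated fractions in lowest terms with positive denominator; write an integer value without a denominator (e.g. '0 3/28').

C = [1/15, 1/12, 3/20, 3/20, 1/4, 23/60, 31/60, 2/3, 47/60, 13/15, 19/20, 1]
j=0 picked index 0: u0 ∈ [0, 1/15)
j=1 picked index 2: u0 ∈ [0, 1/15)
j=2 picked index 4: u0 ∈ [-1/60, 1/12)
j=3 picked index 5: u0 ∈ [0, 2/15)
j=4 picked index 6: u0 ∈ [1/20, 11/60)
j=5 picked index 6: u0 ∈ [-1/30, 1/10)
j=6 picked index 7: u0 ∈ [1/60, 1/6)
j=7 picked index 7: u0 ∈ [-1/15, 1/12)
j=8 picked index 8: u0 ∈ [0, 7/60)
j=9 picked index 9: u0 ∈ [1/30, 7/60)
j=10 picked index 10: u0 ∈ [1/30, 7/60)
j=11 picked index 11: u0 ∈ [1/30, 1/12)
intersection: [1/20, 1/15)

1/20 1/15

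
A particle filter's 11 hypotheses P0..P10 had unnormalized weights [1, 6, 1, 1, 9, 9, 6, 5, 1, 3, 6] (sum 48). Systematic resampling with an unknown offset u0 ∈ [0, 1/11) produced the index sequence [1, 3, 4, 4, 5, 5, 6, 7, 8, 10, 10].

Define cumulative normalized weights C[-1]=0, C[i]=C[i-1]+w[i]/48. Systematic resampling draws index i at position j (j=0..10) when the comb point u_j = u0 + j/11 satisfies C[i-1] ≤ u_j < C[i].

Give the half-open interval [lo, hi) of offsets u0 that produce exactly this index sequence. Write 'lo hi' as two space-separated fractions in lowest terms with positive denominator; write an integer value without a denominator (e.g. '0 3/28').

5/66 15/176

C = [1/48, 7/48, 1/6, 3/16, 3/8, 9/16, 11/16, 19/24, 13/16, 7/8, 1]
j=0 picked index 1: u0 ∈ [1/48, 7/48)
j=1 picked index 3: u0 ∈ [5/66, 17/176)
j=2 picked index 4: u0 ∈ [1/176, 17/88)
j=3 picked index 4: u0 ∈ [-15/176, 9/88)
j=4 picked index 5: u0 ∈ [1/88, 35/176)
j=5 picked index 5: u0 ∈ [-7/88, 19/176)
j=6 picked index 6: u0 ∈ [3/176, 25/176)
j=7 picked index 7: u0 ∈ [9/176, 41/264)
j=8 picked index 8: u0 ∈ [17/264, 15/176)
j=9 picked index 10: u0 ∈ [5/88, 2/11)
j=10 picked index 10: u0 ∈ [-3/88, 1/11)
intersection: [5/66, 15/176)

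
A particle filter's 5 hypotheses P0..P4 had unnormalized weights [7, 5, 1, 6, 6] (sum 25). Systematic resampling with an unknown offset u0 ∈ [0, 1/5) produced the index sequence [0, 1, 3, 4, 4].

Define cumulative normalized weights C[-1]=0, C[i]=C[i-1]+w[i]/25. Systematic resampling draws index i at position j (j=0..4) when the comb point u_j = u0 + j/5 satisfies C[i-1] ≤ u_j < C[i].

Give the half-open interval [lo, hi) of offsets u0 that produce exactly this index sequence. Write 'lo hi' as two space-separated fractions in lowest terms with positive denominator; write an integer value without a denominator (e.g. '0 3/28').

4/25 1/5

C = [7/25, 12/25, 13/25, 19/25, 1]
j=0 picked index 0: u0 ∈ [0, 7/25)
j=1 picked index 1: u0 ∈ [2/25, 7/25)
j=2 picked index 3: u0 ∈ [3/25, 9/25)
j=3 picked index 4: u0 ∈ [4/25, 2/5)
j=4 picked index 4: u0 ∈ [-1/25, 1/5)
intersection: [4/25, 1/5)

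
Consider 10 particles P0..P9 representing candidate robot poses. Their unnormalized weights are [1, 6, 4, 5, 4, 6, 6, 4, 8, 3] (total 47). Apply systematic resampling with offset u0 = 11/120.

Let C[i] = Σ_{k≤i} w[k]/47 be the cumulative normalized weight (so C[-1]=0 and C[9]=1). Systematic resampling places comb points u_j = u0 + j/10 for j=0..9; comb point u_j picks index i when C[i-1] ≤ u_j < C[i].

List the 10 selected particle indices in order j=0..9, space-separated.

1 2 3 4 5 6 7 8 8 9

C = [1/47, 7/47, 11/47, 16/47, 20/47, 26/47, 32/47, 36/47, 44/47, 1]
j=0: u_0=11/120 ∈ [1/47, 7/47) → index 1
j=1: u_1=23/120 ∈ [7/47, 11/47) → index 2
j=2: u_2=7/24 ∈ [11/47, 16/47) → index 3
j=3: u_3=47/120 ∈ [16/47, 20/47) → index 4
j=4: u_4=59/120 ∈ [20/47, 26/47) → index 5
j=5: u_5=71/120 ∈ [26/47, 32/47) → index 6
j=6: u_6=83/120 ∈ [32/47, 36/47) → index 7
j=7: u_7=19/24 ∈ [36/47, 44/47) → index 8
j=8: u_8=107/120 ∈ [36/47, 44/47) → index 8
j=9: u_9=119/120 ∈ [44/47, 1) → index 9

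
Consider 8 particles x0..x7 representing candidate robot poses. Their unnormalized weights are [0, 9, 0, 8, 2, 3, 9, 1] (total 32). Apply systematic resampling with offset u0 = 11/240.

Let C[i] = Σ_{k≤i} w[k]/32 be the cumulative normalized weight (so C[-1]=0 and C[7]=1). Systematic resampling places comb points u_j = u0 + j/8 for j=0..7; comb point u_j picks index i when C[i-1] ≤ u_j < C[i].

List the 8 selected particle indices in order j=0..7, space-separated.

C = [0, 9/32, 9/32, 17/32, 19/32, 11/16, 31/32, 1]
j=0: u_0=11/240 ∈ [0, 9/32) → index 1
j=1: u_1=41/240 ∈ [0, 9/32) → index 1
j=2: u_2=71/240 ∈ [9/32, 17/32) → index 3
j=3: u_3=101/240 ∈ [9/32, 17/32) → index 3
j=4: u_4=131/240 ∈ [17/32, 19/32) → index 4
j=5: u_5=161/240 ∈ [19/32, 11/16) → index 5
j=6: u_6=191/240 ∈ [11/16, 31/32) → index 6
j=7: u_7=221/240 ∈ [11/16, 31/32) → index 6

1 1 3 3 4 5 6 6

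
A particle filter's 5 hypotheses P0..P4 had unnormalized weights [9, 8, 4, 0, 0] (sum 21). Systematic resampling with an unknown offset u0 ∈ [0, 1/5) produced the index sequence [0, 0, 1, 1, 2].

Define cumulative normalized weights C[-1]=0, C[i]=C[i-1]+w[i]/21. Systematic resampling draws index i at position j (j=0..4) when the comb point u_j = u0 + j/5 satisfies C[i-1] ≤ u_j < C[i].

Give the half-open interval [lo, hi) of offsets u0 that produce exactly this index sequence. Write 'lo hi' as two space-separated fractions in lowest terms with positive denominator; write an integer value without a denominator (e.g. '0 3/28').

C = [3/7, 17/21, 1, 1, 1]
j=0 picked index 0: u0 ∈ [0, 3/7)
j=1 picked index 0: u0 ∈ [-1/5, 8/35)
j=2 picked index 1: u0 ∈ [1/35, 43/105)
j=3 picked index 1: u0 ∈ [-6/35, 22/105)
j=4 picked index 2: u0 ∈ [1/105, 1/5)
intersection: [1/35, 1/5)

1/35 1/5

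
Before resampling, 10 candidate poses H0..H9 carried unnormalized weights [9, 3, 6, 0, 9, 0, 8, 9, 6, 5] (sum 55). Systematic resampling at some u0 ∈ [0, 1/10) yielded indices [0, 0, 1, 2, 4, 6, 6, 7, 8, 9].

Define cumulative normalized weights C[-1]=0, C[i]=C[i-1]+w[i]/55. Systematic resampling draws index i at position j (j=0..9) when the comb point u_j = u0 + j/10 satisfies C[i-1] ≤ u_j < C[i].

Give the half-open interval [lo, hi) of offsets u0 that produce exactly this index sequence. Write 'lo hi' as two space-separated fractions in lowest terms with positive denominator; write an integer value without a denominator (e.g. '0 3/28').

1/110 1/55

C = [9/55, 12/55, 18/55, 18/55, 27/55, 27/55, 7/11, 4/5, 10/11, 1]
j=0 picked index 0: u0 ∈ [0, 9/55)
j=1 picked index 0: u0 ∈ [-1/10, 7/110)
j=2 picked index 1: u0 ∈ [-2/55, 1/55)
j=3 picked index 2: u0 ∈ [-9/110, 3/110)
j=4 picked index 4: u0 ∈ [-4/55, 1/11)
j=5 picked index 6: u0 ∈ [-1/110, 3/22)
j=6 picked index 6: u0 ∈ [-6/55, 2/55)
j=7 picked index 7: u0 ∈ [-7/110, 1/10)
j=8 picked index 8: u0 ∈ [0, 6/55)
j=9 picked index 9: u0 ∈ [1/110, 1/10)
intersection: [1/110, 1/55)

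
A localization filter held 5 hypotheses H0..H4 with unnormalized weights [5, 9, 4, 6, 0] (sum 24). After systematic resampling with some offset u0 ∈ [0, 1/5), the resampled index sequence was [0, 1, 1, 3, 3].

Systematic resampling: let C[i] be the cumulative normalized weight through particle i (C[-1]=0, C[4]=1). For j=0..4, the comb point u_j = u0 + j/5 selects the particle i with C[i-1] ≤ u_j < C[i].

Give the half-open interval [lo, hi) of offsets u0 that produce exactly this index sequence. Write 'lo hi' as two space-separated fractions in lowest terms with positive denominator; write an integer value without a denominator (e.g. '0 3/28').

C = [5/24, 7/12, 3/4, 1, 1]
j=0 picked index 0: u0 ∈ [0, 5/24)
j=1 picked index 1: u0 ∈ [1/120, 23/60)
j=2 picked index 1: u0 ∈ [-23/120, 11/60)
j=3 picked index 3: u0 ∈ [3/20, 2/5)
j=4 picked index 3: u0 ∈ [-1/20, 1/5)
intersection: [3/20, 11/60)

3/20 11/60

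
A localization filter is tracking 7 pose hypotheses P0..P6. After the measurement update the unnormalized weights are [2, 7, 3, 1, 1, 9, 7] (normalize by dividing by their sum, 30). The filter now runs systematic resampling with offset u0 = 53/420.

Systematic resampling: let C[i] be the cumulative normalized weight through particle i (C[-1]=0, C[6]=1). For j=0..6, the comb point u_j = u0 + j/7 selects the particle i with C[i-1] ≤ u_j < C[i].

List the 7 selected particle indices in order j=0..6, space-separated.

C = [1/15, 3/10, 2/5, 13/30, 7/15, 23/30, 1]
j=0: u_0=53/420 ∈ [1/15, 3/10) → index 1
j=1: u_1=113/420 ∈ [1/15, 3/10) → index 1
j=2: u_2=173/420 ∈ [2/5, 13/30) → index 3
j=3: u_3=233/420 ∈ [7/15, 23/30) → index 5
j=4: u_4=293/420 ∈ [7/15, 23/30) → index 5
j=5: u_5=353/420 ∈ [23/30, 1) → index 6
j=6: u_6=59/60 ∈ [23/30, 1) → index 6

1 1 3 5 5 6 6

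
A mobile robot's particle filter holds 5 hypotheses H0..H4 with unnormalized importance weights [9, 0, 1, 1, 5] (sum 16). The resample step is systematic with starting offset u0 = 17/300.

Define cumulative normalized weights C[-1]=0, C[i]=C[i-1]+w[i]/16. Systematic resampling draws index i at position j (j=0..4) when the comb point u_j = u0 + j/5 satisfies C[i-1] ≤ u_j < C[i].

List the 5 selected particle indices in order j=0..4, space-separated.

C = [9/16, 9/16, 5/8, 11/16, 1]
j=0: u_0=17/300 ∈ [0, 9/16) → index 0
j=1: u_1=77/300 ∈ [0, 9/16) → index 0
j=2: u_2=137/300 ∈ [0, 9/16) → index 0
j=3: u_3=197/300 ∈ [5/8, 11/16) → index 3
j=4: u_4=257/300 ∈ [11/16, 1) → index 4

0 0 0 3 4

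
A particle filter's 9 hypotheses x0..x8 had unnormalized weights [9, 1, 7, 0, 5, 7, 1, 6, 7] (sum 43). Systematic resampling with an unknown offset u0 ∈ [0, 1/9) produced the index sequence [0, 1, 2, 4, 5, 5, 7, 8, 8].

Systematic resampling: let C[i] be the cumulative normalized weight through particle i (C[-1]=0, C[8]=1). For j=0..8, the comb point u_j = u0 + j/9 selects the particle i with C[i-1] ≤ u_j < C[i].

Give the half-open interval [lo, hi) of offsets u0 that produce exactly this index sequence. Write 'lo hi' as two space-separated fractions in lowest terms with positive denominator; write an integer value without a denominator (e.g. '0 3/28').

C = [9/43, 10/43, 17/43, 17/43, 22/43, 29/43, 30/43, 36/43, 1]
j=0 picked index 0: u0 ∈ [0, 9/43)
j=1 picked index 1: u0 ∈ [38/387, 47/387)
j=2 picked index 2: u0 ∈ [4/387, 67/387)
j=3 picked index 4: u0 ∈ [8/129, 23/129)
j=4 picked index 5: u0 ∈ [26/387, 89/387)
j=5 picked index 5: u0 ∈ [-17/387, 46/387)
j=6 picked index 7: u0 ∈ [4/129, 22/129)
j=7 picked index 8: u0 ∈ [23/387, 2/9)
j=8 picked index 8: u0 ∈ [-20/387, 1/9)
intersection: [38/387, 1/9)

38/387 1/9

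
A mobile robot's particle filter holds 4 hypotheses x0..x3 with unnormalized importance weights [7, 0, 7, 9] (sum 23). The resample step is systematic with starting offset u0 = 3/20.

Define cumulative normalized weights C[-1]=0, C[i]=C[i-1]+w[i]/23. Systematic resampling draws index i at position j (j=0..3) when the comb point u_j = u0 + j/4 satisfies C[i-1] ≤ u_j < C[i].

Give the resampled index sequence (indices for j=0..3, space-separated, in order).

0 2 3 3

C = [7/23, 7/23, 14/23, 1]
j=0: u_0=3/20 ∈ [0, 7/23) → index 0
j=1: u_1=2/5 ∈ [7/23, 14/23) → index 2
j=2: u_2=13/20 ∈ [14/23, 1) → index 3
j=3: u_3=9/10 ∈ [14/23, 1) → index 3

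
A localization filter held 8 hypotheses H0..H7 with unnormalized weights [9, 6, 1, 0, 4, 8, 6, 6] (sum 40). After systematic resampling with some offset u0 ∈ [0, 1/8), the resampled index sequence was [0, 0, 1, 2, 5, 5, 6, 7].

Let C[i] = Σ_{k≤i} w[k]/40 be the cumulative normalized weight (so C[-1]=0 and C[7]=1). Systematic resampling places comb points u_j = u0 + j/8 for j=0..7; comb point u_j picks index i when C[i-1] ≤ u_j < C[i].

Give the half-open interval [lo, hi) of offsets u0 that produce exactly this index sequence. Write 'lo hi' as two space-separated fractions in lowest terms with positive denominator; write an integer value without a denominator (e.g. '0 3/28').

0 1/40

C = [9/40, 3/8, 2/5, 2/5, 1/2, 7/10, 17/20, 1]
j=0 picked index 0: u0 ∈ [0, 9/40)
j=1 picked index 0: u0 ∈ [-1/8, 1/10)
j=2 picked index 1: u0 ∈ [-1/40, 1/8)
j=3 picked index 2: u0 ∈ [0, 1/40)
j=4 picked index 5: u0 ∈ [0, 1/5)
j=5 picked index 5: u0 ∈ [-1/8, 3/40)
j=6 picked index 6: u0 ∈ [-1/20, 1/10)
j=7 picked index 7: u0 ∈ [-1/40, 1/8)
intersection: [0, 1/40)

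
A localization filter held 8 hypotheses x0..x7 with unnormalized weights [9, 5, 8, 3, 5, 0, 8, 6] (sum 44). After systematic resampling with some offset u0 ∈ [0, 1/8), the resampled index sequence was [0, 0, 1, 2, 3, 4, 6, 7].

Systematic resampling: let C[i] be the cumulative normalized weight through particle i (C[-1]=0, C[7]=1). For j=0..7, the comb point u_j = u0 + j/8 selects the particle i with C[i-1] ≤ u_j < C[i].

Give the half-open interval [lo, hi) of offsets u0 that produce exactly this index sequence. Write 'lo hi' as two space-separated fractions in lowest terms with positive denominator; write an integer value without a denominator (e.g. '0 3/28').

0 5/88

C = [9/44, 7/22, 1/2, 25/44, 15/22, 15/22, 19/22, 1]
j=0 picked index 0: u0 ∈ [0, 9/44)
j=1 picked index 0: u0 ∈ [-1/8, 7/88)
j=2 picked index 1: u0 ∈ [-1/22, 3/44)
j=3 picked index 2: u0 ∈ [-5/88, 1/8)
j=4 picked index 3: u0 ∈ [0, 3/44)
j=5 picked index 4: u0 ∈ [-5/88, 5/88)
j=6 picked index 6: u0 ∈ [-3/44, 5/44)
j=7 picked index 7: u0 ∈ [-1/88, 1/8)
intersection: [0, 5/88)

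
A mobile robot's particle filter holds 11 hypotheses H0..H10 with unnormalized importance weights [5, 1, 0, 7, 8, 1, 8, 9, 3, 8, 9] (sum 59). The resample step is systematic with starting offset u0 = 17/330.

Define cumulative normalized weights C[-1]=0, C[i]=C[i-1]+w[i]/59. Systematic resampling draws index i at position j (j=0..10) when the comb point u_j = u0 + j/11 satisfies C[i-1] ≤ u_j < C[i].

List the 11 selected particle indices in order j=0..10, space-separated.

C = [5/59, 6/59, 6/59, 13/59, 21/59, 22/59, 30/59, 39/59, 42/59, 50/59, 1]
j=0: u_0=17/330 ∈ [0, 5/59) → index 0
j=1: u_1=47/330 ∈ [6/59, 13/59) → index 3
j=2: u_2=7/30 ∈ [13/59, 21/59) → index 4
j=3: u_3=107/330 ∈ [13/59, 21/59) → index 4
j=4: u_4=137/330 ∈ [22/59, 30/59) → index 6
j=5: u_5=167/330 ∈ [22/59, 30/59) → index 6
j=6: u_6=197/330 ∈ [30/59, 39/59) → index 7
j=7: u_7=227/330 ∈ [39/59, 42/59) → index 8
j=8: u_8=257/330 ∈ [42/59, 50/59) → index 9
j=9: u_9=287/330 ∈ [50/59, 1) → index 10
j=10: u_10=317/330 ∈ [50/59, 1) → index 10

0 3 4 4 6 6 7 8 9 10 10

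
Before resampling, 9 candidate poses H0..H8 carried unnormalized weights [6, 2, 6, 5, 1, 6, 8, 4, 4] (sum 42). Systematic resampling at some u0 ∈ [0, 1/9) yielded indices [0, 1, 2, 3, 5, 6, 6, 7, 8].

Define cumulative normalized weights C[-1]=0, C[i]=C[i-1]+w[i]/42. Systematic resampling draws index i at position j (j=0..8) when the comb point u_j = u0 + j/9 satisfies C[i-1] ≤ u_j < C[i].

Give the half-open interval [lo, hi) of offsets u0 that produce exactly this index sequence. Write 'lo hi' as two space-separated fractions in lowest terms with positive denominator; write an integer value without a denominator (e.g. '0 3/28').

4/63 5/63

C = [1/7, 4/21, 1/3, 19/42, 10/21, 13/21, 17/21, 19/21, 1]
j=0 picked index 0: u0 ∈ [0, 1/7)
j=1 picked index 1: u0 ∈ [2/63, 5/63)
j=2 picked index 2: u0 ∈ [-2/63, 1/9)
j=3 picked index 3: u0 ∈ [0, 5/42)
j=4 picked index 5: u0 ∈ [2/63, 11/63)
j=5 picked index 6: u0 ∈ [4/63, 16/63)
j=6 picked index 6: u0 ∈ [-1/21, 1/7)
j=7 picked index 7: u0 ∈ [2/63, 8/63)
j=8 picked index 8: u0 ∈ [1/63, 1/9)
intersection: [4/63, 5/63)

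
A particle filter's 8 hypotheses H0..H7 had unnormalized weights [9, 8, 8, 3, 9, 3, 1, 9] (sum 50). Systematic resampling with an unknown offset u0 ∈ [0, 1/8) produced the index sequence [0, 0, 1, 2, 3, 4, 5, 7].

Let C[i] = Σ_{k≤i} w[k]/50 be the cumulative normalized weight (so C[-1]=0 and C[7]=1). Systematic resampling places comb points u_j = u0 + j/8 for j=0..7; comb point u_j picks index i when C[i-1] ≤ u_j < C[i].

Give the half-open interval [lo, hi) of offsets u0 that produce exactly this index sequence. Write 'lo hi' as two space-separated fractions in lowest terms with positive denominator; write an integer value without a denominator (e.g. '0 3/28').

0 1/20

C = [9/50, 17/50, 1/2, 14/25, 37/50, 4/5, 41/50, 1]
j=0 picked index 0: u0 ∈ [0, 9/50)
j=1 picked index 0: u0 ∈ [-1/8, 11/200)
j=2 picked index 1: u0 ∈ [-7/100, 9/100)
j=3 picked index 2: u0 ∈ [-7/200, 1/8)
j=4 picked index 3: u0 ∈ [0, 3/50)
j=5 picked index 4: u0 ∈ [-13/200, 23/200)
j=6 picked index 5: u0 ∈ [-1/100, 1/20)
j=7 picked index 7: u0 ∈ [-11/200, 1/8)
intersection: [0, 1/20)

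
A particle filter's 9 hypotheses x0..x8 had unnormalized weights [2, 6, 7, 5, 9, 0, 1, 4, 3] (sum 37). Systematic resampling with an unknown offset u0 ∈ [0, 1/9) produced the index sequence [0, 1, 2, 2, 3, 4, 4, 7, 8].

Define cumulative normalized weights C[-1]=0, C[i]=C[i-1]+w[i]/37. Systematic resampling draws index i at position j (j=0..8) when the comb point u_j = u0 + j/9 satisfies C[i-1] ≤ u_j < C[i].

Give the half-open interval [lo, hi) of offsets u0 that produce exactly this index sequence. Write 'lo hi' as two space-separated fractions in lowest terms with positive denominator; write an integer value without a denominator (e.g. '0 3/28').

C = [2/37, 8/37, 15/37, 20/37, 29/37, 29/37, 30/37, 34/37, 1]
j=0 picked index 0: u0 ∈ [0, 2/37)
j=1 picked index 1: u0 ∈ [-19/333, 35/333)
j=2 picked index 2: u0 ∈ [-2/333, 61/333)
j=3 picked index 2: u0 ∈ [-13/111, 8/111)
j=4 picked index 3: u0 ∈ [-13/333, 32/333)
j=5 picked index 4: u0 ∈ [-5/333, 76/333)
j=6 picked index 4: u0 ∈ [-14/111, 13/111)
j=7 picked index 7: u0 ∈ [11/333, 47/333)
j=8 picked index 8: u0 ∈ [10/333, 1/9)
intersection: [11/333, 2/37)

11/333 2/37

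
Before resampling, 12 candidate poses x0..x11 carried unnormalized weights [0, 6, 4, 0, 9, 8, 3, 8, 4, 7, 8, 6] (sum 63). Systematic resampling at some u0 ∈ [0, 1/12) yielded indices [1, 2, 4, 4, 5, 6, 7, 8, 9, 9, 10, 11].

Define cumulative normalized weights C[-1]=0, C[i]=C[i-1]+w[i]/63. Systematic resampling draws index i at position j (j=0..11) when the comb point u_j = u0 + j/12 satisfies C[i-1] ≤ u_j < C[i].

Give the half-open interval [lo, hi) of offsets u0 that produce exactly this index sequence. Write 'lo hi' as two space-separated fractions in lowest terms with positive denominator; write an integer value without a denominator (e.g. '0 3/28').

C = [0, 2/21, 10/63, 10/63, 19/63, 3/7, 10/21, 38/63, 2/3, 7/9, 19/21, 1]
j=0 picked index 1: u0 ∈ [0, 2/21)
j=1 picked index 2: u0 ∈ [1/84, 19/252)
j=2 picked index 4: u0 ∈ [-1/126, 17/126)
j=3 picked index 4: u0 ∈ [-23/252, 13/252)
j=4 picked index 5: u0 ∈ [-2/63, 2/21)
j=5 picked index 6: u0 ∈ [1/84, 5/84)
j=6 picked index 7: u0 ∈ [-1/42, 13/126)
j=7 picked index 8: u0 ∈ [5/252, 1/12)
j=8 picked index 9: u0 ∈ [0, 1/9)
j=9 picked index 9: u0 ∈ [-1/12, 1/36)
j=10 picked index 10: u0 ∈ [-1/18, 1/14)
j=11 picked index 11: u0 ∈ [-1/84, 1/12)
intersection: [5/252, 1/36)

5/252 1/36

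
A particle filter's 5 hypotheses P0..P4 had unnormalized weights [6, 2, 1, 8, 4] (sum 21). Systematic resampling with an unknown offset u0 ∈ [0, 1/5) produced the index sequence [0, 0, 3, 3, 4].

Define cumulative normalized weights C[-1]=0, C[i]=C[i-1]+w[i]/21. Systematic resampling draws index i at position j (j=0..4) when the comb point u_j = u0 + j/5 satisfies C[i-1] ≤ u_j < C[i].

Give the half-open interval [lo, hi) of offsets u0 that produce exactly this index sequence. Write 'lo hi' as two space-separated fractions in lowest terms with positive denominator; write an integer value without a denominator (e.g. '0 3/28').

C = [2/7, 8/21, 3/7, 17/21, 1]
j=0 picked index 0: u0 ∈ [0, 2/7)
j=1 picked index 0: u0 ∈ [-1/5, 3/35)
j=2 picked index 3: u0 ∈ [1/35, 43/105)
j=3 picked index 3: u0 ∈ [-6/35, 22/105)
j=4 picked index 4: u0 ∈ [1/105, 1/5)
intersection: [1/35, 3/35)

1/35 3/35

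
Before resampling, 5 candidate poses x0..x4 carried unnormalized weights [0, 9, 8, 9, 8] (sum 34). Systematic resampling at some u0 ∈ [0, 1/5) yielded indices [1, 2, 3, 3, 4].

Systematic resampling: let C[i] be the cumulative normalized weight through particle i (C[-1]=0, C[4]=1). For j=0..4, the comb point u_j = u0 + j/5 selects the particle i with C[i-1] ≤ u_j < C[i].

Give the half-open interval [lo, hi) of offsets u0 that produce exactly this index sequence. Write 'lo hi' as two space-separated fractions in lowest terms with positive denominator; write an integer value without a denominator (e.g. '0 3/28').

C = [0, 9/34, 1/2, 13/17, 1]
j=0 picked index 1: u0 ∈ [0, 9/34)
j=1 picked index 2: u0 ∈ [11/170, 3/10)
j=2 picked index 3: u0 ∈ [1/10, 31/85)
j=3 picked index 3: u0 ∈ [-1/10, 14/85)
j=4 picked index 4: u0 ∈ [-3/85, 1/5)
intersection: [1/10, 14/85)

1/10 14/85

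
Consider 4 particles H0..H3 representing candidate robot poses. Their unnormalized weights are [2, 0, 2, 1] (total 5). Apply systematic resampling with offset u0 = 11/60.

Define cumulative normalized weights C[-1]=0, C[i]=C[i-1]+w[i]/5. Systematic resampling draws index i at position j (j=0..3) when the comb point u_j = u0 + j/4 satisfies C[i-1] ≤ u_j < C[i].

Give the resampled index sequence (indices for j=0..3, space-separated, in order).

C = [2/5, 2/5, 4/5, 1]
j=0: u_0=11/60 ∈ [0, 2/5) → index 0
j=1: u_1=13/30 ∈ [2/5, 4/5) → index 2
j=2: u_2=41/60 ∈ [2/5, 4/5) → index 2
j=3: u_3=14/15 ∈ [4/5, 1) → index 3

0 2 2 3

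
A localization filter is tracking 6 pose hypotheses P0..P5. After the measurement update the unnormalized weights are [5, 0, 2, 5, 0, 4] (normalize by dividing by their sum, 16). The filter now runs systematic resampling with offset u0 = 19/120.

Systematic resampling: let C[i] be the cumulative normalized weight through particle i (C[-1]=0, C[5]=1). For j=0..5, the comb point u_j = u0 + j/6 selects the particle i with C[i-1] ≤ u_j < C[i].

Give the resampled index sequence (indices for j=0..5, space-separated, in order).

0 2 3 3 5 5

C = [5/16, 5/16, 7/16, 3/4, 3/4, 1]
j=0: u_0=19/120 ∈ [0, 5/16) → index 0
j=1: u_1=13/40 ∈ [5/16, 7/16) → index 2
j=2: u_2=59/120 ∈ [7/16, 3/4) → index 3
j=3: u_3=79/120 ∈ [7/16, 3/4) → index 3
j=4: u_4=33/40 ∈ [3/4, 1) → index 5
j=5: u_5=119/120 ∈ [3/4, 1) → index 5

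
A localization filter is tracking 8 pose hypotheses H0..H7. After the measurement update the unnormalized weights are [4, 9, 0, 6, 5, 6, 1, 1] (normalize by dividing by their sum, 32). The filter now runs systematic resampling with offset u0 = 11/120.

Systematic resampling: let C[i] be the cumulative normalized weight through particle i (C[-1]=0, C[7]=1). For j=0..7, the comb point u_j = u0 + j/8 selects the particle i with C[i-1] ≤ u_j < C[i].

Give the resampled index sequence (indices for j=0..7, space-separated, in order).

0 1 1 3 3 4 5 6

C = [1/8, 13/32, 13/32, 19/32, 3/4, 15/16, 31/32, 1]
j=0: u_0=11/120 ∈ [0, 1/8) → index 0
j=1: u_1=13/60 ∈ [1/8, 13/32) → index 1
j=2: u_2=41/120 ∈ [1/8, 13/32) → index 1
j=3: u_3=7/15 ∈ [13/32, 19/32) → index 3
j=4: u_4=71/120 ∈ [13/32, 19/32) → index 3
j=5: u_5=43/60 ∈ [19/32, 3/4) → index 4
j=6: u_6=101/120 ∈ [3/4, 15/16) → index 5
j=7: u_7=29/30 ∈ [15/16, 31/32) → index 6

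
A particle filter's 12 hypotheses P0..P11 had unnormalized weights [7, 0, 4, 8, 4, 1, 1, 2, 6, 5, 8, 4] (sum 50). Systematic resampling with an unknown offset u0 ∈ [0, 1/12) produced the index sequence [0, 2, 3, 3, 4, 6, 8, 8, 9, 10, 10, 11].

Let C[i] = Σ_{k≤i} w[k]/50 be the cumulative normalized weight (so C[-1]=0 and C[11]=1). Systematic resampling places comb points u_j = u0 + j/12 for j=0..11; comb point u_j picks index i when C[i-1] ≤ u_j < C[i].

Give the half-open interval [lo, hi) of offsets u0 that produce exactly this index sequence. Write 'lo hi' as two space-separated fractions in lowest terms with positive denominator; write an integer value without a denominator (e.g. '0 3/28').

19/300 23/300

C = [7/50, 7/50, 11/50, 19/50, 23/50, 12/25, 1/2, 27/50, 33/50, 19/25, 23/25, 1]
j=0 picked index 0: u0 ∈ [0, 7/50)
j=1 picked index 2: u0 ∈ [17/300, 41/300)
j=2 picked index 3: u0 ∈ [4/75, 16/75)
j=3 picked index 3: u0 ∈ [-3/100, 13/100)
j=4 picked index 4: u0 ∈ [7/150, 19/150)
j=5 picked index 6: u0 ∈ [19/300, 1/12)
j=6 picked index 8: u0 ∈ [1/25, 4/25)
j=7 picked index 8: u0 ∈ [-13/300, 23/300)
j=8 picked index 9: u0 ∈ [-1/150, 7/75)
j=9 picked index 10: u0 ∈ [1/100, 17/100)
j=10 picked index 10: u0 ∈ [-11/150, 13/150)
j=11 picked index 11: u0 ∈ [1/300, 1/12)
intersection: [19/300, 23/300)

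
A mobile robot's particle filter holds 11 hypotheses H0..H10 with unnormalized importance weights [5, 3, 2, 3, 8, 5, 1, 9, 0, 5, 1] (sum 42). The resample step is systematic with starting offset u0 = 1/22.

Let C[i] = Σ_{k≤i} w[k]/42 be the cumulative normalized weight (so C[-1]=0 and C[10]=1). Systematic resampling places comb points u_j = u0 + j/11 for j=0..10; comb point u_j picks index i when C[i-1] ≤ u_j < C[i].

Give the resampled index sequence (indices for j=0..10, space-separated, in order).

0 1 2 4 4 5 5 7 7 9 9

C = [5/42, 4/21, 5/21, 13/42, 1/2, 13/21, 9/14, 6/7, 6/7, 41/42, 1]
j=0: u_0=1/22 ∈ [0, 5/42) → index 0
j=1: u_1=3/22 ∈ [5/42, 4/21) → index 1
j=2: u_2=5/22 ∈ [4/21, 5/21) → index 2
j=3: u_3=7/22 ∈ [13/42, 1/2) → index 4
j=4: u_4=9/22 ∈ [13/42, 1/2) → index 4
j=5: u_5=1/2 ∈ [1/2, 13/21) → index 5
j=6: u_6=13/22 ∈ [1/2, 13/21) → index 5
j=7: u_7=15/22 ∈ [9/14, 6/7) → index 7
j=8: u_8=17/22 ∈ [9/14, 6/7) → index 7
j=9: u_9=19/22 ∈ [6/7, 41/42) → index 9
j=10: u_10=21/22 ∈ [6/7, 41/42) → index 9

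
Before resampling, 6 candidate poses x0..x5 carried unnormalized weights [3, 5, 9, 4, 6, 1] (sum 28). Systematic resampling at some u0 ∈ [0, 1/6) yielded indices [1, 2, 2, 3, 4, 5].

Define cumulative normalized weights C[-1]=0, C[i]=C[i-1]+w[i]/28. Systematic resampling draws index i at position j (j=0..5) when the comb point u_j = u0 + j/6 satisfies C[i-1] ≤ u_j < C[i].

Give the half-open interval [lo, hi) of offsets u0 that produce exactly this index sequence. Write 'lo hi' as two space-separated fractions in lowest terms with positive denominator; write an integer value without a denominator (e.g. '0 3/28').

C = [3/28, 2/7, 17/28, 3/4, 27/28, 1]
j=0 picked index 1: u0 ∈ [3/28, 2/7)
j=1 picked index 2: u0 ∈ [5/42, 37/84)
j=2 picked index 2: u0 ∈ [-1/21, 23/84)
j=3 picked index 3: u0 ∈ [3/28, 1/4)
j=4 picked index 4: u0 ∈ [1/12, 25/84)
j=5 picked index 5: u0 ∈ [11/84, 1/6)
intersection: [11/84, 1/6)

11/84 1/6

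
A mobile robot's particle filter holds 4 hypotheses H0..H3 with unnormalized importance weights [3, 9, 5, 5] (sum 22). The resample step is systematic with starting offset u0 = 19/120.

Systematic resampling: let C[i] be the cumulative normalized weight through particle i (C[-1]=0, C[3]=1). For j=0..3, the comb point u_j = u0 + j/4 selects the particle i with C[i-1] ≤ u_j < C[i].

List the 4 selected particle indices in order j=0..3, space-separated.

1 1 2 3

C = [3/22, 6/11, 17/22, 1]
j=0: u_0=19/120 ∈ [3/22, 6/11) → index 1
j=1: u_1=49/120 ∈ [3/22, 6/11) → index 1
j=2: u_2=79/120 ∈ [6/11, 17/22) → index 2
j=3: u_3=109/120 ∈ [17/22, 1) → index 3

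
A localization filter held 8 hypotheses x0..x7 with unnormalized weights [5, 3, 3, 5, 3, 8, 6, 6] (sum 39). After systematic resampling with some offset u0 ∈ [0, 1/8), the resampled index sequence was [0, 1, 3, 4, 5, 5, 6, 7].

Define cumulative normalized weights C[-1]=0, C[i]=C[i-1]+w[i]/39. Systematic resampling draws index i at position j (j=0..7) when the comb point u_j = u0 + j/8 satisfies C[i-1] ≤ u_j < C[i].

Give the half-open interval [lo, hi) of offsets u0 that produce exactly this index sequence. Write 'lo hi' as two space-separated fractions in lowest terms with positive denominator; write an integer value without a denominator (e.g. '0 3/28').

C = [5/39, 8/39, 11/39, 16/39, 19/39, 9/13, 11/13, 1]
j=0 picked index 0: u0 ∈ [0, 5/39)
j=1 picked index 1: u0 ∈ [1/312, 25/312)
j=2 picked index 3: u0 ∈ [5/156, 25/156)
j=3 picked index 4: u0 ∈ [11/312, 35/312)
j=4 picked index 5: u0 ∈ [-1/78, 5/26)
j=5 picked index 5: u0 ∈ [-43/312, 7/104)
j=6 picked index 6: u0 ∈ [-3/52, 5/52)
j=7 picked index 7: u0 ∈ [-3/104, 1/8)
intersection: [11/312, 7/104)

11/312 7/104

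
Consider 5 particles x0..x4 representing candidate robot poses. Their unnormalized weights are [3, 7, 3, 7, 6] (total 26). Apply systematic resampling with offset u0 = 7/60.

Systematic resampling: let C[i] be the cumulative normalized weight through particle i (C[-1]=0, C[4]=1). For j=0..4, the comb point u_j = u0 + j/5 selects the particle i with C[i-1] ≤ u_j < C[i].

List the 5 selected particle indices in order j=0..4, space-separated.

C = [3/26, 5/13, 1/2, 10/13, 1]
j=0: u_0=7/60 ∈ [3/26, 5/13) → index 1
j=1: u_1=19/60 ∈ [3/26, 5/13) → index 1
j=2: u_2=31/60 ∈ [1/2, 10/13) → index 3
j=3: u_3=43/60 ∈ [1/2, 10/13) → index 3
j=4: u_4=11/12 ∈ [10/13, 1) → index 4

1 1 3 3 4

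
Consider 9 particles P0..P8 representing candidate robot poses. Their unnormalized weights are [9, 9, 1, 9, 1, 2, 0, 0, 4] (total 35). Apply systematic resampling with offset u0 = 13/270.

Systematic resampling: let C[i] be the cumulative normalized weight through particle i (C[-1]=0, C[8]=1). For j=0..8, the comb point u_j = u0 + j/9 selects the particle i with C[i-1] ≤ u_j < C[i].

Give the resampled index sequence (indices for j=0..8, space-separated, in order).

0 0 1 1 1 3 3 4 8

C = [9/35, 18/35, 19/35, 4/5, 29/35, 31/35, 31/35, 31/35, 1]
j=0: u_0=13/270 ∈ [0, 9/35) → index 0
j=1: u_1=43/270 ∈ [0, 9/35) → index 0
j=2: u_2=73/270 ∈ [9/35, 18/35) → index 1
j=3: u_3=103/270 ∈ [9/35, 18/35) → index 1
j=4: u_4=133/270 ∈ [9/35, 18/35) → index 1
j=5: u_5=163/270 ∈ [19/35, 4/5) → index 3
j=6: u_6=193/270 ∈ [19/35, 4/5) → index 3
j=7: u_7=223/270 ∈ [4/5, 29/35) → index 4
j=8: u_8=253/270 ∈ [31/35, 1) → index 8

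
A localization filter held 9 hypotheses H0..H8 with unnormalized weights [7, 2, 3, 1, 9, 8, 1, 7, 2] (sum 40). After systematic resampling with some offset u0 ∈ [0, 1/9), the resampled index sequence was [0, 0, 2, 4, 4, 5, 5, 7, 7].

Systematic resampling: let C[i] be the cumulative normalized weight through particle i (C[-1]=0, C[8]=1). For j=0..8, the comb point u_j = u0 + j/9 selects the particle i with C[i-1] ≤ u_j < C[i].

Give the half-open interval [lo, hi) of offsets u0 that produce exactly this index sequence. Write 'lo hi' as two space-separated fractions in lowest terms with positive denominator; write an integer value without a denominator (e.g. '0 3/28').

1/360 11/180

C = [7/40, 9/40, 3/10, 13/40, 11/20, 3/4, 31/40, 19/20, 1]
j=0 picked index 0: u0 ∈ [0, 7/40)
j=1 picked index 0: u0 ∈ [-1/9, 23/360)
j=2 picked index 2: u0 ∈ [1/360, 7/90)
j=3 picked index 4: u0 ∈ [-1/120, 13/60)
j=4 picked index 4: u0 ∈ [-43/360, 19/180)
j=5 picked index 5: u0 ∈ [-1/180, 7/36)
j=6 picked index 5: u0 ∈ [-7/60, 1/12)
j=7 picked index 7: u0 ∈ [-1/360, 31/180)
j=8 picked index 7: u0 ∈ [-41/360, 11/180)
intersection: [1/360, 11/180)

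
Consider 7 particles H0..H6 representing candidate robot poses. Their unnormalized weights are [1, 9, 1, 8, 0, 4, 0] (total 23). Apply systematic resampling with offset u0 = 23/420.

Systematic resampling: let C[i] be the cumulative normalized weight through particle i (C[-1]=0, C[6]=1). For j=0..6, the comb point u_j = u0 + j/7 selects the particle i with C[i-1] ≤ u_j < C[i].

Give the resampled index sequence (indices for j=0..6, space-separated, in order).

1 1 1 3 3 3 5

C = [1/23, 10/23, 11/23, 19/23, 19/23, 1, 1]
j=0: u_0=23/420 ∈ [1/23, 10/23) → index 1
j=1: u_1=83/420 ∈ [1/23, 10/23) → index 1
j=2: u_2=143/420 ∈ [1/23, 10/23) → index 1
j=3: u_3=29/60 ∈ [11/23, 19/23) → index 3
j=4: u_4=263/420 ∈ [11/23, 19/23) → index 3
j=5: u_5=323/420 ∈ [11/23, 19/23) → index 3
j=6: u_6=383/420 ∈ [19/23, 1) → index 5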